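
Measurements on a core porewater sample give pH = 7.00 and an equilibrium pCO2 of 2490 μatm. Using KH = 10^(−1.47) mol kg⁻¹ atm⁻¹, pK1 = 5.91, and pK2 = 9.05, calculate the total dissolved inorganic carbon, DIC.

[CO2*] = KH · pCO2 = 10^(−1.47) × 2490×10^-6 = 8.437×10^-5 mol/kg
α₀ = 1/(1 + K1/[H⁺] + K1K2/[H⁺]²) = 1/(1 + 10^+1.09 + 10^-0.96) = 0.07456
DIC = [CO2*]/α₀ = 8.437×10^-5 / 0.07456 = 1.13 mmol/kg

DIC = 1.13 mmol/kg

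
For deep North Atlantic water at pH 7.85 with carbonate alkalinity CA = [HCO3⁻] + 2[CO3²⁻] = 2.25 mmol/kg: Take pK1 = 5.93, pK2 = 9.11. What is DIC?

DIC = 2.16 mmol/kg

CA = [HCO3⁻] + 2[CO3²⁻] = (α₁ + 2α₂)·DIC
At pH 7.85: [H⁺]/K1 = 10^-1.92 = 0.012023, K2/[H⁺] = 10^-1.26 = 0.054954
α₁ = 1/(1 + 0.012023 + 0.054954) = 1/1.0670 = 0.9372; α₂ = α₁·K2/[H⁺] = 0.05150
α₁ + 2α₂ = 1.0402
DIC = CA / (α₁ + 2α₂) = 2.25 / 1.0402 = 2.16 mmol/kg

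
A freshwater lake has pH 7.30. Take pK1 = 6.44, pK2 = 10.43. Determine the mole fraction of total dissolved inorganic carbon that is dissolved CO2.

α₀ = 1 / (1 + K1/[H⁺] + K1K2/[H⁺]²) = 1 / (1 + 10^+0.86 + 10^-2.27)
   = 1 / (1 + 7.2444 + 0.0053703) = 1/8.2497 = 0.1212

α₀ = 0.121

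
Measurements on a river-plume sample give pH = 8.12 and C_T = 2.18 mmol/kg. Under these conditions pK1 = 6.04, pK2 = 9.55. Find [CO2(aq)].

[CO2*] = 17.3 μmol/kg

α₀ = 1 / (1 + K1/[H⁺] + K1K2/[H⁺]²) = 1 / (1 + 10^+2.08 + 10^+0.65)
   = 1 / (1 + 120.23 + 4.4668) = 1/125.69 = 0.007956
[CO2*] = α₀ × DIC = 0.007956 × 2.18 = 0.0173 mmol/kg = 17.3 μmol/kg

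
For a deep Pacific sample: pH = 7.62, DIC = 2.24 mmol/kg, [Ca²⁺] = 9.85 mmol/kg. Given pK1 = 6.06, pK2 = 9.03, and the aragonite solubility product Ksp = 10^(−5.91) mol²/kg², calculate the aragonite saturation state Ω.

Ω = 0.654

α₂ = 1 / (1 + [H⁺]/K2 + [H⁺]²/(K1K2)) = 1 / (1 + 10^+1.41 + 10^-0.15)
   = 1 / (1 + 25.704 + 0.70795) = 1/27.412 = 0.03648
[CO3²⁻] = α₂ × DIC = 0.03648 × 2.24 = 0.08172 mmol/kg
Ksp = 10^(−5.91) = 1.230×10^-6
Ω = [Ca²⁺][CO3²⁻]/Ksp = (9.85×10^-3)(8.172×10^-5) / 1.230×10^-6 = 0.654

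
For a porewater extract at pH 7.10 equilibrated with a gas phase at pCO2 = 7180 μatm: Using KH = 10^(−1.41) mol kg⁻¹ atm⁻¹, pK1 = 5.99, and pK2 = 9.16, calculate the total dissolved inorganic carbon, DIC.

[CO2*] = KH · pCO2 = 10^(−1.41) × 7180×10^-6 = 2.793×10^-4 mol/kg
α₀ = 1/(1 + K1/[H⁺] + K1K2/[H⁺]²) = 1/(1 + 10^+1.11 + 10^-0.95) = 0.07146
DIC = [CO2*]/α₀ = 2.793×10^-4 / 0.07146 = 3.91 mmol/kg

DIC = 3.91 mmol/kg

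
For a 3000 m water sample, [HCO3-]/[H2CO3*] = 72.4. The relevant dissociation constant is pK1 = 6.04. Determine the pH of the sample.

From K1 = [H⁺][HCO3-]/[H2CO3*]:  pH = pK1 + log₁₀([HCO3-]/[H2CO3*])
log₁₀(72.4) = +1.860
pH = 6.04 + (+1.860) = 7.90

pH = 7.90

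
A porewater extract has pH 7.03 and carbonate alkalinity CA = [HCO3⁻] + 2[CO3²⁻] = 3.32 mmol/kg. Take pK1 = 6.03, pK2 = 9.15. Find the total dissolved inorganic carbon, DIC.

DIC = 3.62 mmol/kg

CA = [HCO3⁻] + 2[CO3²⁻] = (α₁ + 2α₂)·DIC
At pH 7.03: [H⁺]/K1 = 10^-1.00 = 0.10000, K2/[H⁺] = 10^-2.12 = 0.0075858
α₁ = 1/(1 + 0.10000 + 0.0075858) = 1/1.1076 = 0.9029; α₂ = α₁·K2/[H⁺] = 0.006849
α₁ + 2α₂ = 0.9166
DIC = CA / (α₁ + 2α₂) = 3.32 / 0.9166 = 3.62 mmol/kg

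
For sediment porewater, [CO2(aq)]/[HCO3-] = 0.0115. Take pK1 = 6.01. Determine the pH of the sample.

pH = 7.95

From K1 = [H⁺][HCO3-]/[CO2(aq)]:  pH = pK1 − log₁₀([CO2(aq)]/[HCO3-])
log₁₀(0.0115) = -1.939
pH = 6.01 − (-1.939) = 7.95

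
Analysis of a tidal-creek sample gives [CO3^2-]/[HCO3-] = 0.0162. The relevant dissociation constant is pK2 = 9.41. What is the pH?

From K2 = [H⁺][CO3^2-]/[HCO3-]:  pH = pK2 + log₁₀([CO3^2-]/[HCO3-])
log₁₀(0.0162) = -1.790
pH = 9.41 + (-1.790) = 7.62

pH = 7.62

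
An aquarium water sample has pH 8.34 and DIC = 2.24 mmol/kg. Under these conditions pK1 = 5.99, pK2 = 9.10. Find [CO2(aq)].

α₀ = 1 / (1 + K1/[H⁺] + K1K2/[H⁺]²) = 1 / (1 + 10^+2.35 + 10^+1.59)
   = 1 / (1 + 223.87 + 38.905) = 1/263.78 = 0.003791
[CO2*] = α₀ × DIC = 0.003791 × 2.24 = 0.00849 mmol/kg = 8.49 μmol/kg

[CO2*] = 8.49 μmol/kg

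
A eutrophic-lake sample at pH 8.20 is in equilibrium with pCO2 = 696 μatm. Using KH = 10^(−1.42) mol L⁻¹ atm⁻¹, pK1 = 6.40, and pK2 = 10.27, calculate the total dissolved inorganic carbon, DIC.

DIC = 1.71 mmol/L

[CO2*] = KH · pCO2 = 10^(−1.42) × 696×10^-6 = 2.646×10^-5 mol/L
α₀ = 1/(1 + K1/[H⁺] + K1K2/[H⁺]²) = 1/(1 + 10^+1.80 + 10^-0.27) = 0.01547
DIC = [CO2*]/α₀ = 2.646×10^-5 / 0.01547 = 1.71 mmol/L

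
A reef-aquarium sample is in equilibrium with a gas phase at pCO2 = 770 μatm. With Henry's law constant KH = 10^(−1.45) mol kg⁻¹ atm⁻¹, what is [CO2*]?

[CO2*] = 27.3 μmol/kg

KH = 10^(−1.45) = 3.548×10^-2 mol kg⁻¹ atm⁻¹
[CO2*] = KH · pCO2 = 3.548×10^-2 × 770×10^-6 atm = 2.73×10^-5 mol/kg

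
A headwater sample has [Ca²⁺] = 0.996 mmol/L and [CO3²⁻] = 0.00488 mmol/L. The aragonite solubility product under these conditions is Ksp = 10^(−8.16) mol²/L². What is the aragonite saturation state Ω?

Ksp = 10^(−8.16) = 6.918×10^-9
Ω = [Ca²⁺][CO3²⁻]/Ksp = (0.996×10^-3)(0.00488×10^-3) / 6.918×10^-9 = 0.703

Ω = 0.703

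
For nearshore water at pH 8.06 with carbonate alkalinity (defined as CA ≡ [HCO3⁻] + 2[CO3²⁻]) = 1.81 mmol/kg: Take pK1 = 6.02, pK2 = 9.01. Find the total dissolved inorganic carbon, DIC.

CA = [HCO3⁻] + 2[CO3²⁻] = (α₁ + 2α₂)·DIC
At pH 8.06: [H⁺]/K1 = 10^-2.04 = 0.0091201, K2/[H⁺] = 10^-0.95 = 0.11220
α₁ = 1/(1 + 0.0091201 + 0.11220) = 1/1.1213 = 0.8918; α₂ = α₁·K2/[H⁺] = 0.1001
α₁ + 2α₂ = 1.0919
DIC = CA / (α₁ + 2α₂) = 1.81 / 1.0919 = 1.66 mmol/kg

DIC = 1.66 mmol/kg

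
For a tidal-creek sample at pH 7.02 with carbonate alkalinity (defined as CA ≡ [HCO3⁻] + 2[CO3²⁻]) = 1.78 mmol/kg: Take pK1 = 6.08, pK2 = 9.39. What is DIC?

DIC = 1.98 mmol/kg

CA = [HCO3⁻] + 2[CO3²⁻] = (α₁ + 2α₂)·DIC
At pH 7.02: [H⁺]/K1 = 10^-0.94 = 0.11482, K2/[H⁺] = 10^-2.37 = 0.0042658
α₁ = 1/(1 + 0.11482 + 0.0042658) = 1/1.1191 = 0.8936; α₂ = α₁·K2/[H⁺] = 0.003812
α₁ + 2α₂ = 0.9012
DIC = CA / (α₁ + 2α₂) = 1.78 / 0.9012 = 1.98 mmol/kg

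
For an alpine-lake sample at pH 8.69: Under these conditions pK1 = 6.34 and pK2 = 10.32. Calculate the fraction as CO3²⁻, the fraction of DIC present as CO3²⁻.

α₂ = 1 / (1 + [H⁺]/K2 + [H⁺]²/(K1K2)) = 1 / (1 + 10^+1.63 + 10^-0.72)
   = 1 / (1 + 42.658 + 0.19055) = 1/43.848 = 0.02281

α₂ = 0.0228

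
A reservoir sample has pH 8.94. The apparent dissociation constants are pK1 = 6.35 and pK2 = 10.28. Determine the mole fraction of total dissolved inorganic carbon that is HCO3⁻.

α₁ = 0.954

α₁ = 1 / (1 + [H⁺]/K1 + K2/[H⁺]) = 1 / (1 + 10^-2.59 + 10^-1.34)
   = 1 / (1 + 0.0025704 + 0.045709) = 1/1.0483 = 0.9539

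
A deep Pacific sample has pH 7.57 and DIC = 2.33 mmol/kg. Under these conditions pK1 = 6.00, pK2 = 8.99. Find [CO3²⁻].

α₂ = 1 / (1 + [H⁺]/K2 + [H⁺]²/(K1K2)) = 1 / (1 + 10^+1.42 + 10^-0.15)
   = 1 / (1 + 26.303 + 0.70795) = 1/28.011 = 0.03570
[CO3²⁻] = α₂ × DIC = 0.03570 × 2.33 = 0.0832 mmol/kg

[CO3²⁻] = 0.0832 mmol/kg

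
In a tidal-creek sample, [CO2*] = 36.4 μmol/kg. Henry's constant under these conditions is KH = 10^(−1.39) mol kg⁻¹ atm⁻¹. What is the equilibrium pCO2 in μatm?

pCO2 = 894 μatm

KH = 10^(−1.39) = 4.074×10^-2 mol kg⁻¹ atm⁻¹
pCO2 = [CO2*]/KH = 36.4×10^-6 / 4.074×10^-2 = 8.94×10^-4 atm = 894 μatm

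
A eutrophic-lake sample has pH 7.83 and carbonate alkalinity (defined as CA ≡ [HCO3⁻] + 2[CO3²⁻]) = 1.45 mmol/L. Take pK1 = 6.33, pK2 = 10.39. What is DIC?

CA = [HCO3⁻] + 2[CO3²⁻] = (α₁ + 2α₂)·DIC
At pH 7.83: [H⁺]/K1 = 10^-1.50 = 0.031623, K2/[H⁺] = 10^-2.56 = 0.0027542
α₁ = 1/(1 + 0.031623 + 0.0027542) = 1/1.0344 = 0.9668; α₂ = α₁·K2/[H⁺] = 0.002663
α₁ + 2α₂ = 0.9721
DIC = CA / (α₁ + 2α₂) = 1.45 / 0.9721 = 1.49 mmol/L

DIC = 1.49 mmol/L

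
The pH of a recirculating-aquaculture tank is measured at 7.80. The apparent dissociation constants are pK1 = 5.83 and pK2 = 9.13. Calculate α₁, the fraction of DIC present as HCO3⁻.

α₁ = 0.946

α₁ = 1 / (1 + [H⁺]/K1 + K2/[H⁺]) = 1 / (1 + 10^-1.97 + 10^-1.33)
   = 1 / (1 + 0.010715 + 0.046774) = 1/1.0575 = 0.9456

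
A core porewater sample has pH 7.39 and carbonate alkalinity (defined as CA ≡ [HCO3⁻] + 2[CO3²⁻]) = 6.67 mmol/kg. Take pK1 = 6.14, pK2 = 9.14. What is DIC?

CA = [HCO3⁻] + 2[CO3²⁻] = (α₁ + 2α₂)·DIC
At pH 7.39: [H⁺]/K1 = 10^-1.25 = 0.056234, K2/[H⁺] = 10^-1.75 = 0.017783
α₁ = 1/(1 + 0.056234 + 0.017783) = 1/1.0740 = 0.9311; α₂ = α₁·K2/[H⁺] = 0.01656
α₁ + 2α₂ = 0.9642
DIC = CA / (α₁ + 2α₂) = 6.67 / 0.9642 = 6.92 mmol/kg

DIC = 6.92 mmol/kg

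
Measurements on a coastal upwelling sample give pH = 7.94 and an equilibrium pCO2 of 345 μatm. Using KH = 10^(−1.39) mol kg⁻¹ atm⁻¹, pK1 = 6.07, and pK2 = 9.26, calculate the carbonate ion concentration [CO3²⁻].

[CO2*] = KH · pCO2 = 10^(−1.39) × 345×10^-6 = 1.405×10^-5 mol/kg
α₀ = 1/(1 + K1/[H⁺] + K1K2/[H⁺]²) = 1/(1 + 10^+1.87 + 10^+0.55) = 0.01271
DIC = [CO2*]/α₀ = 1.405×10^-5 / 0.01271 = 1.106 mmol/kg
[CO3²⁻] = α₂·DIC; α₂ = 0.04510, so [CO3²⁻] = 0.04510 × 1.106 = 0.0499 mmol/kg

[CO3²⁻] = 0.0499 mmol/kg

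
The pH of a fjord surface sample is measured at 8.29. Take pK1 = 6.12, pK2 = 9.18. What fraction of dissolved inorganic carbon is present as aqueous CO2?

α₀ = 1 / (1 + K1/[H⁺] + K1K2/[H⁺]²) = 1 / (1 + 10^+2.17 + 10^+1.28)
   = 1 / (1 + 147.91 + 19.055) = 1/167.97 = 0.005954

α₀ = 0.00595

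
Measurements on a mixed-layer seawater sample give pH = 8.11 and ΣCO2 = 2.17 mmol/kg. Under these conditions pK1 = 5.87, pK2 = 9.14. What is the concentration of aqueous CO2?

α₀ = 1 / (1 + K1/[H⁺] + K1K2/[H⁺]²) = 1 / (1 + 10^+2.24 + 10^+1.21)
   = 1 / (1 + 173.78 + 16.218) = 1/191.00 = 0.005236
[CO2*] = α₀ × DIC = 0.005236 × 2.17 = 0.0114 mmol/kg = 11.4 μmol/kg

[CO2*] = 11.4 μmol/kg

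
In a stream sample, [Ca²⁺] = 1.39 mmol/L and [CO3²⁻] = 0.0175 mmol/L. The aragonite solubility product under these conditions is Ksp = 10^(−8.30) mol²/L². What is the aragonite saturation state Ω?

Ω = 4.85

Ksp = 10^(−8.30) = 5.012×10^-9
Ω = [Ca²⁺][CO3²⁻]/Ksp = (1.39×10^-3)(0.0175×10^-3) / 5.012×10^-9 = 4.85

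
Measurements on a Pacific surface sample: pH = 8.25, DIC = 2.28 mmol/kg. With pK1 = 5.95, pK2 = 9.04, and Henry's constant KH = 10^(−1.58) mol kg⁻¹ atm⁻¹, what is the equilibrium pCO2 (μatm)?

pCO2 = 372 μatm

α₀ = 1 / (1 + K1/[H⁺] + K1K2/[H⁺]²) = 1 / (1 + 10^+2.30 + 10^+1.51)
   = 1 / (1 + 199.53 + 32.359) = 1/232.89 = 0.004294
[CO2*] = α₀ × DIC = 0.004294 × 2.28 = 0.009790 mmol/kg = 9.790 μmol/kg
pCO2 = [CO2*]/KH = 9.790×10^-6 / 2.630×10^-2 = 372 μatm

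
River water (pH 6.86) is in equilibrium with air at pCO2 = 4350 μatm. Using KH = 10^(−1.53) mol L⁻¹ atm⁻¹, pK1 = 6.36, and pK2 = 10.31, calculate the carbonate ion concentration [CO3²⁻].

[CO3²⁻] = 0.144 μmol/L

[CO2*] = KH · pCO2 = 10^(−1.53) × 4350×10^-6 = 1.284×10^-4 mol/L
α₀ = 1/(1 + K1/[H⁺] + K1K2/[H⁺]²) = 1/(1 + 10^+0.50 + 10^-2.95) = 0.2402
DIC = [CO2*]/α₀ = 1.284×10^-4 / 0.2402 = 0.5345 mmol/L
[CO3²⁻] = α₂·DIC; α₂ = 0.0002695, so [CO3²⁻] = 0.0002695 × 0.5345 = 0.000144 mmol/L = 0.144 μmol/L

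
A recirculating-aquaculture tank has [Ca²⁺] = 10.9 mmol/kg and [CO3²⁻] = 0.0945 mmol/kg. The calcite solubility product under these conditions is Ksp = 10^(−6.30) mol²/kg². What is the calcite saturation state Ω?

Ω = 2.06

Ksp = 10^(−6.30) = 5.012×10^-7
Ω = [Ca²⁺][CO3²⁻]/Ksp = (10.9×10^-3)(0.0945×10^-3) / 5.012×10^-7 = 2.06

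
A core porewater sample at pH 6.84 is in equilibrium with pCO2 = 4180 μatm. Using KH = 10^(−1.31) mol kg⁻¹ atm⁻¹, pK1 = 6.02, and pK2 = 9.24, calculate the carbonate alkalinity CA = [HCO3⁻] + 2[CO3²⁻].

CA = 1.36 mmol/kg

[CO2*] = KH · pCO2 = 10^(−1.31) × 4180×10^-6 = 2.047×10^-4 mol/kg
α₀ = 1/(1 + K1/[H⁺] + K1K2/[H⁺]²) = 1/(1 + 10^+0.82 + 10^-1.58) = 0.1310
DIC = [CO2*]/α₀ = 2.047×10^-4 / 0.1310 = 1.563 mmol/kg
CA = (α₁ + 2α₂)·DIC = (0.8655 + 2×0.003446) × 1.563 = 1.36 mmol/kg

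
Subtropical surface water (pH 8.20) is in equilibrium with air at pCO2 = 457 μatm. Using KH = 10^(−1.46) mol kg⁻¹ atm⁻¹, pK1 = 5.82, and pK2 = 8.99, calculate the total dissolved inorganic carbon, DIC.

[CO2*] = KH · pCO2 = 10^(−1.46) × 457×10^-6 = 1.585×10^-5 mol/kg
α₀ = 1/(1 + K1/[H⁺] + K1K2/[H⁺]²) = 1/(1 + 10^+2.38 + 10^+1.59) = 0.003574
DIC = [CO2*]/α₀ = 1.585×10^-5 / 0.003574 = 4.43 mmol/kg

DIC = 4.43 mmol/kg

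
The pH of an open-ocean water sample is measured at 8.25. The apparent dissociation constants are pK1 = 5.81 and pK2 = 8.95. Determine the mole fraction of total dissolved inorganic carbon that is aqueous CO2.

α₀ = 0.00302

α₀ = 1 / (1 + K1/[H⁺] + K1K2/[H⁺]²) = 1 / (1 + 10^+2.44 + 10^+1.74)
   = 1 / (1 + 275.42 + 54.954) = 1/331.38 = 0.003018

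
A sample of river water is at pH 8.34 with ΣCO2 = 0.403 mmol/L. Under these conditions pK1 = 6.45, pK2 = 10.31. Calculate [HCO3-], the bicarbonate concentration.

α₁ = 1 / (1 + [H⁺]/K1 + K2/[H⁺]) = 1 / (1 + 10^-1.89 + 10^-1.97)
   = 1 / (1 + 0.012882 + 0.010715) = 1/1.0236 = 0.9769
[HCO3⁻] = α₁ × DIC = 0.9769 × 0.403 = 0.394 mmol/L

[HCO3⁻] = 0.394 mmol/L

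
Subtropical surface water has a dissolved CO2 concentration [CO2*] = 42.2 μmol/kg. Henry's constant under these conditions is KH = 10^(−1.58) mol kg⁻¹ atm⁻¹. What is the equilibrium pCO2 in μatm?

KH = 10^(−1.58) = 2.630×10^-2 mol kg⁻¹ atm⁻¹
pCO2 = [CO2*]/KH = 42.2×10^-6 / 2.630×10^-2 = 1.60×10^-3 atm = 1600 μatm

pCO2 = 1600 μatm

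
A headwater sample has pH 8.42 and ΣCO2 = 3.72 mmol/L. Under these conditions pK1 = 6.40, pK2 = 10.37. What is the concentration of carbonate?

α₂ = 1 / (1 + [H⁺]/K2 + [H⁺]²/(K1K2)) = 1 / (1 + 10^+1.95 + 10^-0.07)
   = 1 / (1 + 89.125 + 0.85114) = 1/90.976 = 0.01099
[CO3²⁻] = α₂ × DIC = 0.01099 × 3.72 = 0.0409 mmol/L

[CO3²⁻] = 0.0409 mmol/L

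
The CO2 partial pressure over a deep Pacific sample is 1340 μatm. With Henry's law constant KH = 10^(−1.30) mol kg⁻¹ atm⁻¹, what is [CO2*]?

[CO2*] = 67.2 μmol/kg

KH = 10^(−1.30) = 5.012×10^-2 mol kg⁻¹ atm⁻¹
[CO2*] = KH · pCO2 = 5.012×10^-2 × 1340×10^-6 atm = 6.72×10^-5 mol/kg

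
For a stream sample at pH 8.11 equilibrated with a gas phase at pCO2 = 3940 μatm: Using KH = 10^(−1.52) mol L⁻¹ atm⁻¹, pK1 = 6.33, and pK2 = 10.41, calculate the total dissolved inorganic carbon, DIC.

DIC = 7.32 mmol/L

[CO2*] = KH · pCO2 = 10^(−1.52) × 3940×10^-6 = 1.190×10^-4 mol/L
α₀ = 1/(1 + K1/[H⁺] + K1K2/[H⁺]²) = 1/(1 + 10^+1.78 + 10^-0.52) = 0.01624
DIC = [CO2*]/α₀ = 1.190×10^-4 / 0.01624 = 7.32 mmol/L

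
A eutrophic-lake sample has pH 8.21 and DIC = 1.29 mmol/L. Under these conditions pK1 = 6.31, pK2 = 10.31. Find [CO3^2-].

α₂ = 1 / (1 + [H⁺]/K2 + [H⁺]²/(K1K2)) = 1 / (1 + 10^+2.10 + 10^+0.20)
   = 1 / (1 + 125.89 + 1.5849) = 1/128.48 = 0.007783
[CO3²⁻] = α₂ × DIC = 0.007783 × 1.29 = 0.0100 mmol/L = 10.0 μmol/L

[CO3²⁻] = 10.0 μmol/L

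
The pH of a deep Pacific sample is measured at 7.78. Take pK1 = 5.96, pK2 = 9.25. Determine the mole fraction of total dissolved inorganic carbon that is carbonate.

α₂ = 1 / (1 + [H⁺]/K2 + [H⁺]²/(K1K2)) = 1 / (1 + 10^+1.47 + 10^-0.35)
   = 1 / (1 + 29.512 + 0.44668) = 1/30.959 = 0.03230

α₂ = 0.0323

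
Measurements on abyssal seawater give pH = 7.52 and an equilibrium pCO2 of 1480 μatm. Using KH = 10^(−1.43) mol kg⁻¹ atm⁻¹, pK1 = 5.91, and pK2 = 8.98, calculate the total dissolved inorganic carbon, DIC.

[CO2*] = KH · pCO2 = 10^(−1.43) × 1480×10^-6 = 5.499×10^-5 mol/kg
α₀ = 1/(1 + K1/[H⁺] + K1K2/[H⁺]²) = 1/(1 + 10^+1.61 + 10^+0.15) = 0.02317
DIC = [CO2*]/α₀ = 5.499×10^-5 / 0.02317 = 2.37 mmol/kg

DIC = 2.37 mmol/kg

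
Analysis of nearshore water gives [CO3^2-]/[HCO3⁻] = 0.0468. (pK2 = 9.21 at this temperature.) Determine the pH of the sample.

From K2 = [H⁺][CO3^2-]/[HCO3⁻]:  pH = pK2 + log₁₀([CO3^2-]/[HCO3⁻])
log₁₀(0.0468) = -1.330
pH = 9.21 + (-1.330) = 7.88

pH = 7.88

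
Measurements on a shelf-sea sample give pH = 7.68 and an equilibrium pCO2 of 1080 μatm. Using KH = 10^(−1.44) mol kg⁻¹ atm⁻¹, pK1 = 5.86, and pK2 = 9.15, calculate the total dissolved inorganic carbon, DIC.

[CO2*] = KH · pCO2 = 10^(−1.44) × 1080×10^-6 = 3.921×10^-5 mol/kg
α₀ = 1/(1 + K1/[H⁺] + K1K2/[H⁺]²) = 1/(1 + 10^+1.82 + 10^+0.35) = 0.01443
DIC = [CO2*]/α₀ = 3.921×10^-5 / 0.01443 = 2.72 mmol/kg

DIC = 2.72 mmol/kg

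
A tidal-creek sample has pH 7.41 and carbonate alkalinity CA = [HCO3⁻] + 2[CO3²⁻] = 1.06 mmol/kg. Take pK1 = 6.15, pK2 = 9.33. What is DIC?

CA = [HCO3⁻] + 2[CO3²⁻] = (α₁ + 2α₂)·DIC
At pH 7.41: [H⁺]/K1 = 10^-1.26 = 0.054954, K2/[H⁺] = 10^-1.92 = 0.012023
α₁ = 1/(1 + 0.054954 + 0.012023) = 1/1.0670 = 0.9372; α₂ = α₁·K2/[H⁺] = 0.01127
α₁ + 2α₂ = 0.9598
DIC = CA / (α₁ + 2α₂) = 1.06 / 0.9598 = 1.10 mmol/kg

DIC = 1.10 mmol/kg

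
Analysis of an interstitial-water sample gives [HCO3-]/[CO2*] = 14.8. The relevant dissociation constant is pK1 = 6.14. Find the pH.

From K1 = [H⁺][HCO3-]/[CO2*]:  pH = pK1 + log₁₀([HCO3-]/[CO2*])
log₁₀(14.8) = +1.170
pH = 6.14 + (+1.170) = 7.31

pH = 7.31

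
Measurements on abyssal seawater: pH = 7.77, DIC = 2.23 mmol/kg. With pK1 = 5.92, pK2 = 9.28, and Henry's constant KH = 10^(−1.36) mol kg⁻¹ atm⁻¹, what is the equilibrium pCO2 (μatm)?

α₀ = 1 / (1 + K1/[H⁺] + K1K2/[H⁺]²) = 1 / (1 + 10^+1.85 + 10^+0.34)
   = 1 / (1 + 70.795 + 2.1878) = 1/73.982 = 0.01352
[CO2*] = α₀ × DIC = 0.01352 × 2.23 = 0.03014 mmol/kg
pCO2 = [CO2*]/KH = 3.014×10^-5 / 4.365×10^-2 = 691 μatm

pCO2 = 691 μatm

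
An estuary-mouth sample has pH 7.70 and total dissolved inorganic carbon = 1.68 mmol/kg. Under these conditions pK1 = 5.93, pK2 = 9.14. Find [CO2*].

[CO2*] = 0.0271 mmol/kg

α₀ = 1 / (1 + K1/[H⁺] + K1K2/[H⁺]²) = 1 / (1 + 10^+1.77 + 10^+0.33)
   = 1 / (1 + 58.884 + 2.1380) = 1/62.022 = 0.01612
[CO2*] = α₀ × DIC = 0.01612 × 1.68 = 0.0271 mmol/kg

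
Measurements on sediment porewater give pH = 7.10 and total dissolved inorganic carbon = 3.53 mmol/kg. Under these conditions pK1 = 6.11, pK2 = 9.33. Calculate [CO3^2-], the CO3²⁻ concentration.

α₂ = 1 / (1 + [H⁺]/K2 + [H⁺]²/(K1K2)) = 1 / (1 + 10^+2.23 + 10^+1.24)
   = 1 / (1 + 169.82 + 17.378) = 1/188.20 = 0.005313
[CO3²⁻] = α₂ × DIC = 0.005313 × 3.53 = 0.0188 mmol/kg = 18.8 μmol/kg

[CO3²⁻] = 18.8 μmol/kg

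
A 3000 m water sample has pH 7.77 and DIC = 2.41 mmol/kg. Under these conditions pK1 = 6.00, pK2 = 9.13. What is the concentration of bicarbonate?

[HCO3⁻] = 2.27 mmol/kg

α₁ = 1 / (1 + [H⁺]/K1 + K2/[H⁺]) = 1 / (1 + 10^-1.77 + 10^-1.36)
   = 1 / (1 + 0.016982 + 0.043652) = 1/1.0606 = 0.9428
[HCO3⁻] = α₁ × DIC = 0.9428 × 2.41 = 2.27 mmol/kg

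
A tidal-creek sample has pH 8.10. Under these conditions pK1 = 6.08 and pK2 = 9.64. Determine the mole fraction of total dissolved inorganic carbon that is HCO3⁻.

α₁ = 0.963

α₁ = 1 / (1 + [H⁺]/K1 + K2/[H⁺]) = 1 / (1 + 10^-2.02 + 10^-1.54)
   = 1 / (1 + 0.0095499 + 0.028840) = 1/1.0384 = 0.9630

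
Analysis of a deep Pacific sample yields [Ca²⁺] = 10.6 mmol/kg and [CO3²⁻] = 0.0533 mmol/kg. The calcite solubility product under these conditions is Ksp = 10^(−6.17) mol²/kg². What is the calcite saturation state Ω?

Ksp = 10^(−6.17) = 6.761×10^-7
Ω = [Ca²⁺][CO3²⁻]/Ksp = (10.6×10^-3)(0.0533×10^-3) / 6.761×10^-7 = 0.836

Ω = 0.836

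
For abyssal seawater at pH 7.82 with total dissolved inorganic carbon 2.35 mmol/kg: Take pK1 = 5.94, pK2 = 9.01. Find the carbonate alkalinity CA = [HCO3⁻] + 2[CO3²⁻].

CA = 2.46 mmol/kg

CA = [HCO3⁻] + 2[CO3²⁻] = (α₁ + 2α₂)·DIC
At pH 7.82: [H⁺]/K1 = 10^-1.88 = 0.013183, K2/[H⁺] = 10^-1.19 = 0.064565
α₁ = 1/(1 + 0.013183 + 0.064565) = 1/1.0777 = 0.9279; α₂ = α₁·K2/[H⁺] = 0.05991
α₁ + 2α₂ = 1.0477
CA = 1.0477 × 2.35 = 2.46 mmol/kg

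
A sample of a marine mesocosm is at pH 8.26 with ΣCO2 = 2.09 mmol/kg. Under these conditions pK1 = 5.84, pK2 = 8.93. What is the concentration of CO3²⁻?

α₂ = 1 / (1 + [H⁺]/K2 + [H⁺]²/(K1K2)) = 1 / (1 + 10^+0.67 + 10^-1.75)
   = 1 / (1 + 4.6774 + 0.017783) = 1/5.6951 = 0.1756
[CO3²⁻] = α₂ × DIC = 0.1756 × 2.09 = 0.367 mmol/kg

[CO3²⁻] = 0.367 mmol/kg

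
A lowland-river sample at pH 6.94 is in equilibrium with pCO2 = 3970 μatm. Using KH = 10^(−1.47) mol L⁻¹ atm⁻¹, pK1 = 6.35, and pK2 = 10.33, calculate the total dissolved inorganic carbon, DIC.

[CO2*] = KH · pCO2 = 10^(−1.47) × 3970×10^-6 = 1.345×10^-4 mol/L
α₀ = 1/(1 + K1/[H⁺] + K1K2/[H⁺]²) = 1/(1 + 10^+0.59 + 10^-2.80) = 0.2044
DIC = [CO2*]/α₀ = 1.345×10^-4 / 0.2044 = 0.658 mmol/L

DIC = 0.658 mmol/L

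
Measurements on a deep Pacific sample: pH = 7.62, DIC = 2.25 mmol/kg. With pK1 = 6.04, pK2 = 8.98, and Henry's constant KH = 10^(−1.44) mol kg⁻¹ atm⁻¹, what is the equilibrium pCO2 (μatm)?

pCO2 = 1520 μatm

α₀ = 1 / (1 + K1/[H⁺] + K1K2/[H⁺]²) = 1 / (1 + 10^+1.58 + 10^+0.22)
   = 1 / (1 + 38.019 + 1.6596) = 1/40.679 = 0.02458
[CO2*] = α₀ × DIC = 0.02458 × 2.25 = 0.05531 mmol/kg
pCO2 = [CO2*]/KH = 5.531×10^-5 / 3.631×10^-2 = 1520 μatm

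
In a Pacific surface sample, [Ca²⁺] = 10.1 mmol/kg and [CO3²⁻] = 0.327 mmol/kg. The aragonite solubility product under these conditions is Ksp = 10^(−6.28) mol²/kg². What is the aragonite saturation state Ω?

Ksp = 10^(−6.28) = 5.248×10^-7
Ω = [Ca²⁺][CO3²⁻]/Ksp = (10.1×10^-3)(0.327×10^-3) / 5.248×10^-7 = 6.29

Ω = 6.29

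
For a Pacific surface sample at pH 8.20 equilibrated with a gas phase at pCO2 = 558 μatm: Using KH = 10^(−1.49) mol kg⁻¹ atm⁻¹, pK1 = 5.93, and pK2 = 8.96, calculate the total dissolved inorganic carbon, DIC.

[CO2*] = KH · pCO2 = 10^(−1.49) × 558×10^-6 = 1.806×10^-5 mol/kg
α₀ = 1/(1 + K1/[H⁺] + K1K2/[H⁺]²) = 1/(1 + 10^+2.27 + 10^+1.51) = 0.004554
DIC = [CO2*]/α₀ = 1.806×10^-5 / 0.004554 = 3.96 mmol/kg

DIC = 3.96 mmol/kg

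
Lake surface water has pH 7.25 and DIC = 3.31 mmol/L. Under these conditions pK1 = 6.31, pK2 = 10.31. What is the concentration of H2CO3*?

[CO2*] = 0.341 mmol/L

α₀ = 1 / (1 + K1/[H⁺] + K1K2/[H⁺]²) = 1 / (1 + 10^+0.94 + 10^-2.12)
   = 1 / (1 + 8.7096 + 0.0075858) = 1/9.7172 = 0.1029
[CO2*] = α₀ × DIC = 0.1029 × 3.31 = 0.341 mmol/L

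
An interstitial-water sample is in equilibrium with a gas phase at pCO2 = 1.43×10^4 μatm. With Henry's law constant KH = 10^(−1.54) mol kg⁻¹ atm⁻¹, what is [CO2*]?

[CO2*] = 412 μmol/kg

KH = 10^(−1.54) = 2.884×10^-2 mol kg⁻¹ atm⁻¹
[CO2*] = KH · pCO2 = 2.884×10^-2 × 1.43×10^4×10^-6 atm = 4.12×10^-4 mol/kg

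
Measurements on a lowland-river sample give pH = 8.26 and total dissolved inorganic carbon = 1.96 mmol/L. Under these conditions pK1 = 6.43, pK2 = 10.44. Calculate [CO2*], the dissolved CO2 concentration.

[CO2*] = 0.0284 mmol/L

α₀ = 1 / (1 + K1/[H⁺] + K1K2/[H⁺]²) = 1 / (1 + 10^+1.83 + 10^-0.35)
   = 1 / (1 + 67.608 + 0.44668) = 1/69.055 = 0.01448
[CO2*] = α₀ × DIC = 0.01448 × 1.96 = 0.0284 mmol/L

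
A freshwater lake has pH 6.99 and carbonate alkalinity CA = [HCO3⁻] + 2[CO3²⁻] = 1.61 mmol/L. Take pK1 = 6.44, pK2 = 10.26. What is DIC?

CA = [HCO3⁻] + 2[CO3²⁻] = (α₁ + 2α₂)·DIC
At pH 6.99: [H⁺]/K1 = 10^-0.55 = 0.28184, K2/[H⁺] = 10^-3.27 = 0.00053703
α₁ = 1/(1 + 0.28184 + 0.00053703) = 1/1.2824 = 0.7798; α₂ = α₁·K2/[H⁺] = 0.0004188
α₁ + 2α₂ = 0.7806
DIC = CA / (α₁ + 2α₂) = 1.61 / 0.7806 = 2.06 mmol/L

DIC = 2.06 mmol/L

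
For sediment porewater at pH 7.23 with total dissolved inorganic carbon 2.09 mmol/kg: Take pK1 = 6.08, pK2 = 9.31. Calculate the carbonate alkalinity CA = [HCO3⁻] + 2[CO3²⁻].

CA = [HCO3⁻] + 2[CO3²⁻] = (α₁ + 2α₂)·DIC
At pH 7.23: [H⁺]/K1 = 10^-1.15 = 0.070795, K2/[H⁺] = 10^-2.08 = 0.0083176
α₁ = 1/(1 + 0.070795 + 0.0083176) = 1/1.0791 = 0.9267; α₂ = α₁·K2/[H⁺] = 0.007708
α₁ + 2α₂ = 0.9421
CA = 0.9421 × 2.09 = 1.97 mmol/kg

CA = 1.97 mmol/kg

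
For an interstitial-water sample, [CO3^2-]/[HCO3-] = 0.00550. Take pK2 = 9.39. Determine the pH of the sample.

From K2 = [H⁺][CO3^2-]/[HCO3-]:  pH = pK2 + log₁₀([CO3^2-]/[HCO3-])
log₁₀(0.00550) = -2.260
pH = 9.39 + (-2.260) = 7.13

pH = 7.13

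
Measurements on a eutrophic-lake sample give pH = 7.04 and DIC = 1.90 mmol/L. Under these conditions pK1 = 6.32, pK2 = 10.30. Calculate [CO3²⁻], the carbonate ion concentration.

[CO3²⁻] = 0.877 μmol/L

α₂ = 1 / (1 + [H⁺]/K2 + [H⁺]²/(K1K2)) = 1 / (1 + 10^+3.26 + 10^+2.54)
   = 1 / (1 + 1819.7 + 346.74) = 1/2167.4 = 0.0004614
[CO3²⁻] = α₂ × DIC = 0.0004614 × 1.90 = 0.000877 mmol/L = 0.877 μmol/L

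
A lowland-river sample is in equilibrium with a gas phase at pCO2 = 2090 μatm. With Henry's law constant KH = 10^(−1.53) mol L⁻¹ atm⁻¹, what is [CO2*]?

KH = 10^(−1.53) = 2.951×10^-2 mol L⁻¹ atm⁻¹
[CO2*] = KH · pCO2 = 2.951×10^-2 × 2090×10^-6 atm = 6.17×10^-5 mol/L

[CO2*] = 61.7 μmol/L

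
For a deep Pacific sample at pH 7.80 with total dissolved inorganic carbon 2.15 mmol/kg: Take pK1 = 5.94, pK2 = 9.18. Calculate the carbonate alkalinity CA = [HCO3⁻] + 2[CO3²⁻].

CA = 2.21 mmol/kg

CA = [HCO3⁻] + 2[CO3²⁻] = (α₁ + 2α₂)·DIC
At pH 7.80: [H⁺]/K1 = 10^-1.86 = 0.013804, K2/[H⁺] = 10^-1.38 = 0.041687
α₁ = 1/(1 + 0.013804 + 0.041687) = 1/1.0555 = 0.9474; α₂ = α₁·K2/[H⁺] = 0.03950
α₁ + 2α₂ = 1.0264
CA = 1.0264 × 2.15 = 2.21 mmol/kg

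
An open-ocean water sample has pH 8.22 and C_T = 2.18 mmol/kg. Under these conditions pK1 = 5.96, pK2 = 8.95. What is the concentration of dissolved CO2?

[CO2*] = 10.1 μmol/kg

α₀ = 1 / (1 + K1/[H⁺] + K1K2/[H⁺]²) = 1 / (1 + 10^+2.26 + 10^+1.53)
   = 1 / (1 + 181.97 + 33.884) = 1/216.85 = 0.004611
[CO2*] = α₀ × DIC = 0.004611 × 2.18 = 0.0101 mmol/kg = 10.1 μmol/kg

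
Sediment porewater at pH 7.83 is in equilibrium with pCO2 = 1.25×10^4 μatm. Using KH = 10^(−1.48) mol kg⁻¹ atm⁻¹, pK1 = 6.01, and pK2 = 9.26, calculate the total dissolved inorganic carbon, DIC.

DIC = 28.8 mmol/kg

[CO2*] = KH · pCO2 = 10^(−1.48) × 1.25×10^4×10^-6 = 4.139×10^-4 mol/kg
α₀ = 1/(1 + K1/[H⁺] + K1K2/[H⁺]²) = 1/(1 + 10^+1.82 + 10^+0.39) = 0.01438
DIC = [CO2*]/α₀ = 4.139×10^-4 / 0.01438 = 28.8 mmol/kg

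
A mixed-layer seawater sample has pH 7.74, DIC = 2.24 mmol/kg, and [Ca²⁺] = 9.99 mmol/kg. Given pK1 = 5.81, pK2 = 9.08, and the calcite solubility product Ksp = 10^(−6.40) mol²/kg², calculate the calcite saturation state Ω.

α₂ = 1 / (1 + [H⁺]/K2 + [H⁺]²/(K1K2)) = 1 / (1 + 10^+1.34 + 10^-0.59)
   = 1 / (1 + 21.878 + 0.25704) = 1/23.135 = 0.04323
[CO3²⁻] = α₂ × DIC = 0.04323 × 2.24 = 0.09682 mmol/kg
Ksp = 10^(−6.40) = 3.981×10^-7
Ω = [Ca²⁺][CO3²⁻]/Ksp = (9.99×10^-3)(9.682×10^-5) / 3.981×10^-7 = 2.43

Ω = 2.43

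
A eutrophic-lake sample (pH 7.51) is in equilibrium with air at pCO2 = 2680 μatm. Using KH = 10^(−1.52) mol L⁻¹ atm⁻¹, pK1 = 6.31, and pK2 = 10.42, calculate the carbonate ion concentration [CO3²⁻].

[CO2*] = KH · pCO2 = 10^(−1.52) × 2680×10^-6 = 8.093×10^-5 mol/L
α₀ = 1/(1 + K1/[H⁺] + K1K2/[H⁺]²) = 1/(1 + 10^+1.20 + 10^-1.71) = 0.05928
DIC = [CO2*]/α₀ = 8.093×10^-5 / 0.05928 = 1.365 mmol/L
[CO3²⁻] = α₂·DIC; α₂ = 0.001156, so [CO3²⁻] = 0.001156 × 1.365 = 0.00158 mmol/L = 1.58 μmol/L

[CO3²⁻] = 1.58 μmol/L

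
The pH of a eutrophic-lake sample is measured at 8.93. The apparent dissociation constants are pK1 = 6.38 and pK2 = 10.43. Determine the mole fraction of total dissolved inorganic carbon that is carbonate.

α₂ = 1 / (1 + [H⁺]/K2 + [H⁺]²/(K1K2)) = 1 / (1 + 10^+1.50 + 10^-1.05)
   = 1 / (1 + 31.623 + 0.089125) = 1/32.712 = 0.03057

α₂ = 0.0306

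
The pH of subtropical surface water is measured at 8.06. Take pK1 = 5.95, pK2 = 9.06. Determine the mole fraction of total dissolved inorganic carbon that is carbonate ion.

α₂ = 0.0903

α₂ = 1 / (1 + [H⁺]/K2 + [H⁺]²/(K1K2)) = 1 / (1 + 10^+1.00 + 10^-1.11)
   = 1 / (1 + 10.000 + 0.077625) = 1/11.078 = 0.09027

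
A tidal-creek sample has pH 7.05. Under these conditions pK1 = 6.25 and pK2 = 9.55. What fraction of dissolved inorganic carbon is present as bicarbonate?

α₁ = 1 / (1 + [H⁺]/K1 + K2/[H⁺]) = 1 / (1 + 10^-0.80 + 10^-2.50)
   = 1 / (1 + 0.15849 + 0.0031623) = 1/1.1617 = 0.8608

α₁ = 0.861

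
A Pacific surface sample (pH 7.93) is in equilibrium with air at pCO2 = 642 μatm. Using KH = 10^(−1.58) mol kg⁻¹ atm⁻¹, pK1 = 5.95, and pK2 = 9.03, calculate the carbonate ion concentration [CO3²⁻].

[CO3²⁻] = 0.128 mmol/kg

[CO2*] = KH · pCO2 = 10^(−1.58) × 642×10^-6 = 1.689×10^-5 mol/kg
α₀ = 1/(1 + K1/[H⁺] + K1K2/[H⁺]²) = 1/(1 + 10^+1.98 + 10^+0.88) = 0.009608
DIC = [CO2*]/α₀ = 1.689×10^-5 / 0.009608 = 1.758 mmol/kg
[CO3²⁻] = α₂·DIC; α₂ = 0.07288, so [CO3²⁻] = 0.07288 × 1.758 = 0.128 mmol/kg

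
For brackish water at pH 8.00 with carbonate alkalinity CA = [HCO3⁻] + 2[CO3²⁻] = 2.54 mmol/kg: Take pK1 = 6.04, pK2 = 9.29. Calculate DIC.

CA = [HCO3⁻] + 2[CO3²⁻] = (α₁ + 2α₂)·DIC
At pH 8.00: [H⁺]/K1 = 10^-1.96 = 0.010965, K2/[H⁺] = 10^-1.29 = 0.051286
α₁ = 1/(1 + 0.010965 + 0.051286) = 1/1.0623 = 0.9414; α₂ = α₁·K2/[H⁺] = 0.04828
α₁ + 2α₂ = 1.0380
DIC = CA / (α₁ + 2α₂) = 2.54 / 1.0380 = 2.45 mmol/kg

DIC = 2.45 mmol/kg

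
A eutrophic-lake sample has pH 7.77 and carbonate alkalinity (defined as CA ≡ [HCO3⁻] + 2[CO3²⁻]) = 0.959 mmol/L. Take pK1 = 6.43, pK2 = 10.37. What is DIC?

CA = [HCO3⁻] + 2[CO3²⁻] = (α₁ + 2α₂)·DIC
At pH 7.77: [H⁺]/K1 = 10^-1.34 = 0.045709, K2/[H⁺] = 10^-2.60 = 0.0025119
α₁ = 1/(1 + 0.045709 + 0.0025119) = 1/1.0482 = 0.9540; α₂ = α₁·K2/[H⁺] = 0.002396
α₁ + 2α₂ = 0.9588
DIC = CA / (α₁ + 2α₂) = 0.959 / 0.9588 = 1.00 mmol/L

DIC = 1.00 mmol/L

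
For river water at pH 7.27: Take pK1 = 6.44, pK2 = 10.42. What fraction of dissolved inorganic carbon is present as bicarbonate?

α₁ = 1 / (1 + [H⁺]/K1 + K2/[H⁺]) = 1 / (1 + 10^-0.83 + 10^-3.15)
   = 1 / (1 + 0.14791 + 0.00070795) = 1/1.1486 = 0.8706

α₁ = 0.871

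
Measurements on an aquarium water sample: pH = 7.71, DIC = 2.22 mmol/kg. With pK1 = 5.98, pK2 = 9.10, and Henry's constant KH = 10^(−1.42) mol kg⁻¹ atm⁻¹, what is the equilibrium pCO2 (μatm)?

pCO2 = 1030 μatm

α₀ = 1 / (1 + K1/[H⁺] + K1K2/[H⁺]²) = 1 / (1 + 10^+1.73 + 10^+0.34)
   = 1 / (1 + 53.703 + 2.1878) = 1/56.891 = 0.01758
[CO2*] = α₀ × DIC = 0.01758 × 2.22 = 0.03902 mmol/kg
pCO2 = [CO2*]/KH = 3.902×10^-5 / 3.802×10^-2 = 1030 μatm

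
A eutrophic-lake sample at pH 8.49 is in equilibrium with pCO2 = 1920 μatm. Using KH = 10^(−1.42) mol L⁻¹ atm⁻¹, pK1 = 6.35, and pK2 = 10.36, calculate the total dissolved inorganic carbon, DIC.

DIC = 10.3 mmol/L

[CO2*] = KH · pCO2 = 10^(−1.42) × 1920×10^-6 = 7.300×10^-5 mol/L
α₀ = 1/(1 + K1/[H⁺] + K1K2/[H⁺]²) = 1/(1 + 10^+2.14 + 10^+0.27) = 0.007097
DIC = [CO2*]/α₀ = 7.300×10^-5 / 0.007097 = 10.3 mmol/L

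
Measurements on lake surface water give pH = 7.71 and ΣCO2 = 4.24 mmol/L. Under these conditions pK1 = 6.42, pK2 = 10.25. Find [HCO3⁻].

α₁ = 1 / (1 + [H⁺]/K1 + K2/[H⁺]) = 1 / (1 + 10^-1.29 + 10^-2.54)
   = 1 / (1 + 0.051286 + 0.0028840) = 1/1.0542 = 0.9486
[HCO3⁻] = α₁ × DIC = 0.9486 × 4.24 = 4.02 mmol/L

[HCO3⁻] = 4.02 mmol/L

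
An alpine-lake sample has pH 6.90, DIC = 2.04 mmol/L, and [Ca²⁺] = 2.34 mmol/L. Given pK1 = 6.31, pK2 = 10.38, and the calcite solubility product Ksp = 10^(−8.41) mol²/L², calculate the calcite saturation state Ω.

Ω = 0.323

α₂ = 1 / (1 + [H⁺]/K2 + [H⁺]²/(K1K2)) = 1 / (1 + 10^+3.48 + 10^+2.89)
   = 1 / (1 + 3020.0 + 776.25) = 1/3797.2 = 0.0002634
[CO3²⁻] = α₂ × DIC = 0.0002634 × 2.04 = 0.0005372 mmol/L = 0.5372 μmol/L
Ksp = 10^(−8.41) = 3.890×10^-9
Ω = [Ca²⁺][CO3²⁻]/Ksp = (2.34×10^-3)(5.372×10^-7) / 3.890×10^-9 = 0.323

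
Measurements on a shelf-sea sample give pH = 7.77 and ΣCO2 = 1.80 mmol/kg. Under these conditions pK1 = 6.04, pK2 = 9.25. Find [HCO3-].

[HCO3⁻] = 1.71 mmol/kg

α₁ = 1 / (1 + [H⁺]/K1 + K2/[H⁺]) = 1 / (1 + 10^-1.73 + 10^-1.48)
   = 1 / (1 + 0.018621 + 0.033113) = 1/1.0517 = 0.9508
[HCO3⁻] = α₁ × DIC = 0.9508 × 1.80 = 1.71 mmol/kg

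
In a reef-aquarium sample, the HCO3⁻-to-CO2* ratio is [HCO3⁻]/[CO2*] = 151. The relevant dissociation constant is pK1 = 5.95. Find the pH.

pH = 8.13

From K1 = [H⁺][HCO3⁻]/[CO2*]:  pH = pK1 + log₁₀([HCO3⁻]/[CO2*])
log₁₀(151) = +2.179
pH = 5.95 + (+2.179) = 8.13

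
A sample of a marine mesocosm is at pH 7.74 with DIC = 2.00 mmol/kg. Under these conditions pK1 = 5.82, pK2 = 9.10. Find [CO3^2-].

α₂ = 1 / (1 + [H⁺]/K2 + [H⁺]²/(K1K2)) = 1 / (1 + 10^+1.36 + 10^-0.56)
   = 1 / (1 + 22.909 + 0.27542) = 1/24.184 = 0.04135
[CO3²⁻] = α₂ × DIC = 0.04135 × 2.00 = 0.0827 mmol/kg

[CO3²⁻] = 0.0827 mmol/kg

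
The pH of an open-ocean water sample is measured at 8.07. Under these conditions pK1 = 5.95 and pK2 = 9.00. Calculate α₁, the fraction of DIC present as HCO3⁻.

α₁ = 1 / (1 + [H⁺]/K1 + K2/[H⁺]) = 1 / (1 + 10^-2.12 + 10^-0.93)
   = 1 / (1 + 0.0075858 + 0.11749) = 1/1.1251 = 0.8888

α₁ = 0.889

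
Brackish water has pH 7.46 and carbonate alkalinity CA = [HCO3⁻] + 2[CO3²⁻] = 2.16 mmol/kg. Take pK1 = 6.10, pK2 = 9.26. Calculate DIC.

CA = [HCO3⁻] + 2[CO3²⁻] = (α₁ + 2α₂)·DIC
At pH 7.46: [H⁺]/K1 = 10^-1.36 = 0.043652, K2/[H⁺] = 10^-1.80 = 0.015849
α₁ = 1/(1 + 0.043652 + 0.015849) = 1/1.0595 = 0.9438; α₂ = α₁·K2/[H⁺] = 0.01496
α₁ + 2α₂ = 0.9738
DIC = CA / (α₁ + 2α₂) = 2.16 / 0.9738 = 2.22 mmol/kg

DIC = 2.22 mmol/kg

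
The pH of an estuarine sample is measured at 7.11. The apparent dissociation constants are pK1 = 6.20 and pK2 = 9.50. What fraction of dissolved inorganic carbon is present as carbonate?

α₂ = 0.00361

α₂ = 1 / (1 + [H⁺]/K2 + [H⁺]²/(K1K2)) = 1 / (1 + 10^+2.39 + 10^+1.48)
   = 1 / (1 + 245.47 + 30.200) = 1/276.67 = 0.003614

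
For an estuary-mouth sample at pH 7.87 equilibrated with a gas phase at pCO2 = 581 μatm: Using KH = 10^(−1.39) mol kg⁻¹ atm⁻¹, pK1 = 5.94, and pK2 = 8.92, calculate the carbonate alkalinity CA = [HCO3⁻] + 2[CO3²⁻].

[CO2*] = KH · pCO2 = 10^(−1.39) × 581×10^-6 = 2.367×10^-5 mol/kg
α₀ = 1/(1 + K1/[H⁺] + K1K2/[H⁺]²) = 1/(1 + 10^+1.93 + 10^+0.88) = 0.01067
DIC = [CO2*]/α₀ = 2.367×10^-5 / 0.01067 = 2.218 mmol/kg
CA = (α₁ + 2α₂)·DIC = (0.9084 + 2×0.08096) × 2.218 = 2.37 mmol/kg

CA = 2.37 mmol/kg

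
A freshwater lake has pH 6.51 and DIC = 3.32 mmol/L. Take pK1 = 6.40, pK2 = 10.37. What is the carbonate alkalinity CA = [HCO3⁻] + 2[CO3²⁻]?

CA = 1.87 mmol/L

CA = [HCO3⁻] + 2[CO3²⁻] = (α₁ + 2α₂)·DIC
At pH 6.51: [H⁺]/K1 = 10^-0.11 = 0.77625, K2/[H⁺] = 10^-3.86 = 0.00013804
α₁ = 1/(1 + 0.77625 + 0.00013804) = 1/1.7764 = 0.5629; α₂ = α₁·K2/[H⁺] = 7.771×10^-5
α₁ + 2α₂ = 0.5631
CA = 0.5631 × 3.32 = 1.87 mmol/L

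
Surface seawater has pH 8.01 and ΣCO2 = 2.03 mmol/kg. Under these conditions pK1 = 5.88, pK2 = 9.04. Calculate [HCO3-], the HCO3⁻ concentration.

[HCO3⁻] = 1.84 mmol/kg

α₁ = 1 / (1 + [H⁺]/K1 + K2/[H⁺]) = 1 / (1 + 10^-2.13 + 10^-1.03)
   = 1 / (1 + 0.0074131 + 0.093325) = 1/1.1007 = 0.9085
[HCO3⁻] = α₁ × DIC = 0.9085 × 2.03 = 1.84 mmol/kg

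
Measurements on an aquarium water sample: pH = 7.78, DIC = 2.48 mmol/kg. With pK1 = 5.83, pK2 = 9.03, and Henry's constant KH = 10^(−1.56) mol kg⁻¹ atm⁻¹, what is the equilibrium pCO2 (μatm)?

α₀ = 1 / (1 + K1/[H⁺] + K1K2/[H⁺]²) = 1 / (1 + 10^+1.95 + 10^+0.70)
   = 1 / (1 + 89.125 + 5.0119) = 1/95.137 = 0.01051
[CO2*] = α₀ × DIC = 0.01051 × 2.48 = 0.02607 mmol/kg
pCO2 = [CO2*]/KH = 2.607×10^-5 / 2.754×10^-2 = 946 μatm

pCO2 = 946 μatm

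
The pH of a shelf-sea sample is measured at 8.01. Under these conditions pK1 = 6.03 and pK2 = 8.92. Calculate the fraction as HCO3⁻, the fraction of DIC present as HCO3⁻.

α₁ = 1 / (1 + [H⁺]/K1 + K2/[H⁺]) = 1 / (1 + 10^-1.98 + 10^-0.91)
   = 1 / (1 + 0.010471 + 0.12303) = 1/1.1335 = 0.8822

α₁ = 0.882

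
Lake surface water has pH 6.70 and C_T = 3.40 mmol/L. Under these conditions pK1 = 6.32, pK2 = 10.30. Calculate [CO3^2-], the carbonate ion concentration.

[CO3²⁻] = 0.603 μmol/L

α₂ = 1 / (1 + [H⁺]/K2 + [H⁺]²/(K1K2)) = 1 / (1 + 10^+3.60 + 10^+3.22)
   = 1 / (1 + 3981.1 + 1659.6) = 1/5641.7 = 0.0001773
[CO3²⁻] = α₂ × DIC = 0.0001773 × 3.40 = 0.000603 mmol/L = 0.603 μmol/L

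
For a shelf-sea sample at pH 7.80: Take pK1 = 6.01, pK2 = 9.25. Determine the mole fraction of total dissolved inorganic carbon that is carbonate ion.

α₂ = 1 / (1 + [H⁺]/K2 + [H⁺]²/(K1K2)) = 1 / (1 + 10^+1.45 + 10^-0.34)
   = 1 / (1 + 28.184 + 0.45709) = 1/29.641 = 0.03374

α₂ = 0.0337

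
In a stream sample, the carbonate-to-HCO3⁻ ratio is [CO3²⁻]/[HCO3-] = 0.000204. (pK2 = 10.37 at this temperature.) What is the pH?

pH = 6.68

From K2 = [H⁺][CO3²⁻]/[HCO3-]:  pH = pK2 + log₁₀([CO3²⁻]/[HCO3-])
log₁₀(0.000204) = -3.690
pH = 10.37 + (-3.690) = 6.68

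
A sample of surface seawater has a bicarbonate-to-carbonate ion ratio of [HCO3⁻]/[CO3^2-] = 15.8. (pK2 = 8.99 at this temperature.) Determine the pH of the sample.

From K2 = [H⁺][CO3^2-]/[HCO3⁻]:  pH = pK2 − log₁₀([HCO3⁻]/[CO3^2-])
log₁₀(15.8) = +1.199
pH = 8.99 − (+1.199) = 7.79

pH = 7.79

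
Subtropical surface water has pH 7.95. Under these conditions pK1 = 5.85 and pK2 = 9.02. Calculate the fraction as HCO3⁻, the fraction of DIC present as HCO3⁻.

α₁ = 1 / (1 + [H⁺]/K1 + K2/[H⁺]) = 1 / (1 + 10^-2.10 + 10^-1.07)
   = 1 / (1 + 0.0079433 + 0.085114) = 1/1.0931 = 0.9149

α₁ = 0.915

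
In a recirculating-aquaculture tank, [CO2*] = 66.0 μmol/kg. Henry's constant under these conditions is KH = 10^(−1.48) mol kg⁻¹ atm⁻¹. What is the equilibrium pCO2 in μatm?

KH = 10^(−1.48) = 3.311×10^-2 mol kg⁻¹ atm⁻¹
pCO2 = [CO2*]/KH = 66.0×10^-6 / 3.311×10^-2 = 1.99×10^-3 atm = 1990 μatm

pCO2 = 1990 μatm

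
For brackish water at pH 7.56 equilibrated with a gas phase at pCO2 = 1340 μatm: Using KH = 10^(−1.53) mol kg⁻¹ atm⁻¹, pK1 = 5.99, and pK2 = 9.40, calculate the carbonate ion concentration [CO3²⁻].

[CO3²⁻] = 0.0212 mmol/kg

[CO2*] = KH · pCO2 = 10^(−1.53) × 1340×10^-6 = 3.955×10^-5 mol/kg
α₀ = 1/(1 + K1/[H⁺] + K1K2/[H⁺]²) = 1/(1 + 10^+1.57 + 10^-0.27) = 0.02585
DIC = [CO2*]/α₀ = 3.955×10^-5 / 0.02585 = 1.530 mmol/kg
[CO3²⁻] = α₂·DIC; α₂ = 0.01388, so [CO3²⁻] = 0.01388 × 1.530 = 0.0212 mmol/kg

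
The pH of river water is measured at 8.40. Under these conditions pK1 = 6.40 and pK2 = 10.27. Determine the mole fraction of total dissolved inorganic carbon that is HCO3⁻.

α₁ = 0.977

α₁ = 1 / (1 + [H⁺]/K1 + K2/[H⁺]) = 1 / (1 + 10^-2.00 + 10^-1.87)
   = 1 / (1 + 0.010000 + 0.013490) = 1/1.0235 = 0.9770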